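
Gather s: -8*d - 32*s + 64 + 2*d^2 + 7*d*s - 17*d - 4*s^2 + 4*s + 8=2*d^2 - 25*d - 4*s^2 + s*(7*d - 28) + 72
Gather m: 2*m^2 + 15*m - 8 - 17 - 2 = 2*m^2 + 15*m - 27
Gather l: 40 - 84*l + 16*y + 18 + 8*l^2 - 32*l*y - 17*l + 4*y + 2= 8*l^2 + l*(-32*y - 101) + 20*y + 60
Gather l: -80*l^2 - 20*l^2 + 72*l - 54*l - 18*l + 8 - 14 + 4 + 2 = -100*l^2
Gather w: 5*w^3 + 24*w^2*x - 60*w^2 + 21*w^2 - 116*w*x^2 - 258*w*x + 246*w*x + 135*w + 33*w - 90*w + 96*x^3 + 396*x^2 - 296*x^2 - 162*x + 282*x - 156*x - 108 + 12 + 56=5*w^3 + w^2*(24*x - 39) + w*(-116*x^2 - 12*x + 78) + 96*x^3 + 100*x^2 - 36*x - 40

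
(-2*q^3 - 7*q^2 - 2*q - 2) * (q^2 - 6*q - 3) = -2*q^5 + 5*q^4 + 46*q^3 + 31*q^2 + 18*q + 6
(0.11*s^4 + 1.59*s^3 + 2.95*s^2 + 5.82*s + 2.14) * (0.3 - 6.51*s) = -0.7161*s^5 - 10.3179*s^4 - 18.7275*s^3 - 37.0032*s^2 - 12.1854*s + 0.642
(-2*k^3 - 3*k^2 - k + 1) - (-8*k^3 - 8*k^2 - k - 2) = 6*k^3 + 5*k^2 + 3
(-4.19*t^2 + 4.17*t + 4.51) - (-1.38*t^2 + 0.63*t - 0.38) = -2.81*t^2 + 3.54*t + 4.89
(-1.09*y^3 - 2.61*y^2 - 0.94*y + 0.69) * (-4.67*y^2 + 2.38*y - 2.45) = 5.0903*y^5 + 9.5945*y^4 + 0.8485*y^3 + 0.935*y^2 + 3.9452*y - 1.6905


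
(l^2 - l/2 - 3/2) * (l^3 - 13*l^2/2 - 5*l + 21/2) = l^5 - 7*l^4 - 13*l^3/4 + 91*l^2/4 + 9*l/4 - 63/4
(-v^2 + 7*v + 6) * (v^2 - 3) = -v^4 + 7*v^3 + 9*v^2 - 21*v - 18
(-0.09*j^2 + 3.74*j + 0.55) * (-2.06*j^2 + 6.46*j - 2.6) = 0.1854*j^4 - 8.2858*j^3 + 23.2614*j^2 - 6.171*j - 1.43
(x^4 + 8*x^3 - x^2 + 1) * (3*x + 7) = 3*x^5 + 31*x^4 + 53*x^3 - 7*x^2 + 3*x + 7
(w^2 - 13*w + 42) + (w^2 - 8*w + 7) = 2*w^2 - 21*w + 49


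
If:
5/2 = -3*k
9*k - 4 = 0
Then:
No Solution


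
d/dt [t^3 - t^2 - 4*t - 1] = 3*t^2 - 2*t - 4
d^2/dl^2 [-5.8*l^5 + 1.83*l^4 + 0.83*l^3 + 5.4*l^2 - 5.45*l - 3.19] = -116.0*l^3 + 21.96*l^2 + 4.98*l + 10.8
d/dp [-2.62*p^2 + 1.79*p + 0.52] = 1.79 - 5.24*p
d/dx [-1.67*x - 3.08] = -1.67000000000000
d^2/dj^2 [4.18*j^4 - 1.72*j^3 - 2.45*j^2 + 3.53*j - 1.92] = 50.16*j^2 - 10.32*j - 4.9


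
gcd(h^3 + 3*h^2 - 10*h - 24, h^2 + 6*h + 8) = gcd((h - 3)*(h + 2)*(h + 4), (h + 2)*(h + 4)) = h^2 + 6*h + 8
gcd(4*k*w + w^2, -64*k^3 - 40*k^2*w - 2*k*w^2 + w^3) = 4*k + w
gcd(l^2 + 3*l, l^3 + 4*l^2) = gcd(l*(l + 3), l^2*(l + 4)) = l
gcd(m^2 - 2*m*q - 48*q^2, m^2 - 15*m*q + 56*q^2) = -m + 8*q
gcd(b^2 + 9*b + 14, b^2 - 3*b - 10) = b + 2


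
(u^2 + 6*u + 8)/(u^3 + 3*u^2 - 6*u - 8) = (u + 2)/(u^2 - u - 2)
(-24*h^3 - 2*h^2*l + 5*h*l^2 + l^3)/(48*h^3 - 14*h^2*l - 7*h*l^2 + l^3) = (-4*h - l)/(8*h - l)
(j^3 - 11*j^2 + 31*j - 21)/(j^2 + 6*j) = (j^3 - 11*j^2 + 31*j - 21)/(j*(j + 6))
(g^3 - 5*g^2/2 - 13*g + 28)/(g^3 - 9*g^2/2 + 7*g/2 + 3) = (2*g^2 - g - 28)/(2*g^2 - 5*g - 3)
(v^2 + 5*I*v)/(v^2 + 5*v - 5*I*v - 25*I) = v*(v + 5*I)/(v^2 + 5*v*(1 - I) - 25*I)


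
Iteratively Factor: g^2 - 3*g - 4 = (g - 4)*(g + 1)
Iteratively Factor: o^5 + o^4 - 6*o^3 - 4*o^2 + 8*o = (o - 1)*(o^4 + 2*o^3 - 4*o^2 - 8*o) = (o - 2)*(o - 1)*(o^3 + 4*o^2 + 4*o) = (o - 2)*(o - 1)*(o + 2)*(o^2 + 2*o) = o*(o - 2)*(o - 1)*(o + 2)*(o + 2)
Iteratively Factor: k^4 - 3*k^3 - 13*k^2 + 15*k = (k)*(k^3 - 3*k^2 - 13*k + 15) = k*(k - 5)*(k^2 + 2*k - 3) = k*(k - 5)*(k - 1)*(k + 3)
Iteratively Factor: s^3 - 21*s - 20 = (s - 5)*(s^2 + 5*s + 4) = (s - 5)*(s + 1)*(s + 4)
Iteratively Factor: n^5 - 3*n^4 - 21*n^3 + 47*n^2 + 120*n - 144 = (n - 4)*(n^4 + n^3 - 17*n^2 - 21*n + 36) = (n - 4)*(n + 3)*(n^3 - 2*n^2 - 11*n + 12) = (n - 4)*(n + 3)^2*(n^2 - 5*n + 4) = (n - 4)^2*(n + 3)^2*(n - 1)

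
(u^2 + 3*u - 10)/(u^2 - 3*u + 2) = (u + 5)/(u - 1)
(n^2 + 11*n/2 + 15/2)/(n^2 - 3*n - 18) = (n + 5/2)/(n - 6)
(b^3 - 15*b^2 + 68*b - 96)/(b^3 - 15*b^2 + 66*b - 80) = (b^2 - 7*b + 12)/(b^2 - 7*b + 10)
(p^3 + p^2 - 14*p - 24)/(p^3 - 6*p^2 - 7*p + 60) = (p + 2)/(p - 5)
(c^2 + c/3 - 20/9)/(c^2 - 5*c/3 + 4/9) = (3*c + 5)/(3*c - 1)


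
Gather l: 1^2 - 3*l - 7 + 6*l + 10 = 3*l + 4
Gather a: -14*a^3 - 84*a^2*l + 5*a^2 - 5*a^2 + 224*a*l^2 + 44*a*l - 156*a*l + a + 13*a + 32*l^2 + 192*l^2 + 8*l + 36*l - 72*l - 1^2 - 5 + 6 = -14*a^3 - 84*a^2*l + a*(224*l^2 - 112*l + 14) + 224*l^2 - 28*l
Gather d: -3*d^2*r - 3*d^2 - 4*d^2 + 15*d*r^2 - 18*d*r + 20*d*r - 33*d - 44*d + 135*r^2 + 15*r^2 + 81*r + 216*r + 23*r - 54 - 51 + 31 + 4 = d^2*(-3*r - 7) + d*(15*r^2 + 2*r - 77) + 150*r^2 + 320*r - 70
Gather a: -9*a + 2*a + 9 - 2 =7 - 7*a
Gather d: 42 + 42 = 84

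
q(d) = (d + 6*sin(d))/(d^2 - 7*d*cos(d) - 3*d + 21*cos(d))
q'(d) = (d + 6*sin(d))*(-7*d*sin(d) - 2*d + 21*sin(d) + 7*cos(d) + 3)/(d^2 - 7*d*cos(d) - 3*d + 21*cos(d))^2 + (6*cos(d) + 1)/(d^2 - 7*d*cos(d) - 3*d + 21*cos(d)) = ((d + 6*sin(d))*(-7*d*sin(d) - 2*d + 21*sin(d) + 7*cos(d) + 3) + (6*cos(d) + 1)*(d^2 - 7*d*cos(d) - 3*d + 21*cos(d)))/((d - 3)^2*(d - 7*cos(d))^2)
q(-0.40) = -0.12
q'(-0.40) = 0.28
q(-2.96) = 0.17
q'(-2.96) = 0.25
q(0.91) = 0.80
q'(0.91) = 2.58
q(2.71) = -1.98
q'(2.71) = -4.29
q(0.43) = 0.19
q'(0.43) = 0.63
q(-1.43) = -0.69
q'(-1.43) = 1.71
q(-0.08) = -0.03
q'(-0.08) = 0.31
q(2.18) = -1.40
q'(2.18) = 0.30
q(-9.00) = -0.36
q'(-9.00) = 0.09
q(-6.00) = -0.04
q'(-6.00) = 0.05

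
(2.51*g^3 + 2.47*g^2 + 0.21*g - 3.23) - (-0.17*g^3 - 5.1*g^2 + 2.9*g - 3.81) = 2.68*g^3 + 7.57*g^2 - 2.69*g + 0.58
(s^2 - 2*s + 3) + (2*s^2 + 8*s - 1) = 3*s^2 + 6*s + 2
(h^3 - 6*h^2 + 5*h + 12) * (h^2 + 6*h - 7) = h^5 - 38*h^3 + 84*h^2 + 37*h - 84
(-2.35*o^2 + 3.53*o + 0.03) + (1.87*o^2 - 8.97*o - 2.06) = -0.48*o^2 - 5.44*o - 2.03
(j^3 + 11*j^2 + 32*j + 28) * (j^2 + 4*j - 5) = j^5 + 15*j^4 + 71*j^3 + 101*j^2 - 48*j - 140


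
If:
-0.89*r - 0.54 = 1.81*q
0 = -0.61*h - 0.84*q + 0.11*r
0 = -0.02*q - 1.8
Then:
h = 156.83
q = -90.00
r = 182.43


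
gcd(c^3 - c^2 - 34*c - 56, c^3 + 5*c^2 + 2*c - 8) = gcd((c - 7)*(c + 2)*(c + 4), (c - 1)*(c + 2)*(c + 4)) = c^2 + 6*c + 8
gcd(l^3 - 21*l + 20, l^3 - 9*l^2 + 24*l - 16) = l^2 - 5*l + 4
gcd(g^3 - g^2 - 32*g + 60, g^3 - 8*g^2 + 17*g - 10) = g^2 - 7*g + 10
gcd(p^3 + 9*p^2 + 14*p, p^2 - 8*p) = p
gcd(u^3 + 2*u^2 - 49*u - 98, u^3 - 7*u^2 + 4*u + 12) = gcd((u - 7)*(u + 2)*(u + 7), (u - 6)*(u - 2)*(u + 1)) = 1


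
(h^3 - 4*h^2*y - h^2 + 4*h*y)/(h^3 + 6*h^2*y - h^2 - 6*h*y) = (h - 4*y)/(h + 6*y)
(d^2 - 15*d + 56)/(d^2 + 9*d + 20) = (d^2 - 15*d + 56)/(d^2 + 9*d + 20)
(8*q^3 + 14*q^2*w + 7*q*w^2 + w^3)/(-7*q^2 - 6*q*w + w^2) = (-8*q^2 - 6*q*w - w^2)/(7*q - w)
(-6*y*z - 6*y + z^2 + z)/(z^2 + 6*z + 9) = (-6*y*z - 6*y + z^2 + z)/(z^2 + 6*z + 9)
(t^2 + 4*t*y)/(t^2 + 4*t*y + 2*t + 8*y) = t/(t + 2)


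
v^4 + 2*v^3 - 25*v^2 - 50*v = v*(v - 5)*(v + 2)*(v + 5)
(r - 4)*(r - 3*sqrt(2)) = r^2 - 3*sqrt(2)*r - 4*r + 12*sqrt(2)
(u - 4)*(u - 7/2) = u^2 - 15*u/2 + 14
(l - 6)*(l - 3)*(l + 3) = l^3 - 6*l^2 - 9*l + 54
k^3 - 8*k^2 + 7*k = k*(k - 7)*(k - 1)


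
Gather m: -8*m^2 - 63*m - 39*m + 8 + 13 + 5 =-8*m^2 - 102*m + 26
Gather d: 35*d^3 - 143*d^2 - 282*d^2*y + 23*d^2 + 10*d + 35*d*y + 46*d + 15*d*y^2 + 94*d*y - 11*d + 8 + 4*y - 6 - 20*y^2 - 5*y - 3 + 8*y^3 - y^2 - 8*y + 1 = 35*d^3 + d^2*(-282*y - 120) + d*(15*y^2 + 129*y + 45) + 8*y^3 - 21*y^2 - 9*y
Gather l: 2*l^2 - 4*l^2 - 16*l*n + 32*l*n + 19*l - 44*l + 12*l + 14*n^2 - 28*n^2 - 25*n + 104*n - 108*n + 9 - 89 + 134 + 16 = -2*l^2 + l*(16*n - 13) - 14*n^2 - 29*n + 70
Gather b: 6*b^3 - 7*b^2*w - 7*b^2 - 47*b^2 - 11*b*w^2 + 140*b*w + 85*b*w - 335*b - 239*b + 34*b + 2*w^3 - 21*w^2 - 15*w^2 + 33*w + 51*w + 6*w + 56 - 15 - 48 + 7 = 6*b^3 + b^2*(-7*w - 54) + b*(-11*w^2 + 225*w - 540) + 2*w^3 - 36*w^2 + 90*w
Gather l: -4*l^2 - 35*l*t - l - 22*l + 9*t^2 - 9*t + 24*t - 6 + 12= -4*l^2 + l*(-35*t - 23) + 9*t^2 + 15*t + 6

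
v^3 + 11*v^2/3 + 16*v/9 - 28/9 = (v - 2/3)*(v + 2)*(v + 7/3)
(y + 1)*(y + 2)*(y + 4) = y^3 + 7*y^2 + 14*y + 8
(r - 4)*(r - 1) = r^2 - 5*r + 4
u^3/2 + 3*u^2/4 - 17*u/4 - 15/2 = (u/2 + 1)*(u - 3)*(u + 5/2)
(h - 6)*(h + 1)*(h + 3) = h^3 - 2*h^2 - 21*h - 18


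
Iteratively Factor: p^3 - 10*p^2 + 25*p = (p - 5)*(p^2 - 5*p) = (p - 5)^2*(p)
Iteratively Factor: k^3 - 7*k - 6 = (k + 2)*(k^2 - 2*k - 3) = (k - 3)*(k + 2)*(k + 1)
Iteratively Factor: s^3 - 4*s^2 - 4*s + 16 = (s - 2)*(s^2 - 2*s - 8) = (s - 4)*(s - 2)*(s + 2)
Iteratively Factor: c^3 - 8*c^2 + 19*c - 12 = (c - 1)*(c^2 - 7*c + 12) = (c - 4)*(c - 1)*(c - 3)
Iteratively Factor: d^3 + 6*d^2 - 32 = (d - 2)*(d^2 + 8*d + 16) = (d - 2)*(d + 4)*(d + 4)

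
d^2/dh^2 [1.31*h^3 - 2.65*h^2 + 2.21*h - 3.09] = 7.86*h - 5.3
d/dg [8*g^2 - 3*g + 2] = 16*g - 3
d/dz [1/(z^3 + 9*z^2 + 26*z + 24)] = (-3*z^2 - 18*z - 26)/(z^3 + 9*z^2 + 26*z + 24)^2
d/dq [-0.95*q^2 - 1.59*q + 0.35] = -1.9*q - 1.59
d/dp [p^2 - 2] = 2*p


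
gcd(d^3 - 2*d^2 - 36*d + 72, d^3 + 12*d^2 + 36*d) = d + 6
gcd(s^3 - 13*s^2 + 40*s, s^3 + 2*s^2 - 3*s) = s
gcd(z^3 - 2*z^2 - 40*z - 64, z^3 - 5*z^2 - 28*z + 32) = z^2 - 4*z - 32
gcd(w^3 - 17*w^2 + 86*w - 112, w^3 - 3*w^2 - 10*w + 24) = w - 2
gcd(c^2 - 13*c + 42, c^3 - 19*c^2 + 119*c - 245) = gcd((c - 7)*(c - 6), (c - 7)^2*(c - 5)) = c - 7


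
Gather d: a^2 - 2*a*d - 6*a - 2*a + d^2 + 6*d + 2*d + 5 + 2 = a^2 - 8*a + d^2 + d*(8 - 2*a) + 7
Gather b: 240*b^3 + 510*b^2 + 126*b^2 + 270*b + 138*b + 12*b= 240*b^3 + 636*b^2 + 420*b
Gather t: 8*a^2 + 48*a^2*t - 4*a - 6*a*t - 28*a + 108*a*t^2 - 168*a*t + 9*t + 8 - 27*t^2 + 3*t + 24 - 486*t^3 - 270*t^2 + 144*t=8*a^2 - 32*a - 486*t^3 + t^2*(108*a - 297) + t*(48*a^2 - 174*a + 156) + 32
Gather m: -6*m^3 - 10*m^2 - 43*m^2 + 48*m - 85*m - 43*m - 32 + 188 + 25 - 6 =-6*m^3 - 53*m^2 - 80*m + 175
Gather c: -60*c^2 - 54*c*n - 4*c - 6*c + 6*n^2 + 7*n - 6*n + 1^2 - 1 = -60*c^2 + c*(-54*n - 10) + 6*n^2 + n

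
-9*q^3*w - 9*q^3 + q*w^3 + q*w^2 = (-3*q + w)*(3*q + w)*(q*w + q)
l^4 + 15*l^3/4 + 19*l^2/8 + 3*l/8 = l*(l + 1/4)*(l + 1/2)*(l + 3)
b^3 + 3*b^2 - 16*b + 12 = (b - 2)*(b - 1)*(b + 6)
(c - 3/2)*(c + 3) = c^2 + 3*c/2 - 9/2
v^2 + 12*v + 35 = (v + 5)*(v + 7)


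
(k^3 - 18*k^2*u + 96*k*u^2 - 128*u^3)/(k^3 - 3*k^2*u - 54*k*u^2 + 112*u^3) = (k - 8*u)/(k + 7*u)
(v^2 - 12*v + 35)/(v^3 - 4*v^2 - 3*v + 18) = (v^2 - 12*v + 35)/(v^3 - 4*v^2 - 3*v + 18)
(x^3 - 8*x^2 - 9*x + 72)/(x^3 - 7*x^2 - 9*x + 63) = (x - 8)/(x - 7)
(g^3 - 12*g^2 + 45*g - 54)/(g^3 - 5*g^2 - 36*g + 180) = (g^2 - 6*g + 9)/(g^2 + g - 30)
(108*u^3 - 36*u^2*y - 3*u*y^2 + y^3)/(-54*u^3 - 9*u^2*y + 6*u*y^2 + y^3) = (-6*u + y)/(3*u + y)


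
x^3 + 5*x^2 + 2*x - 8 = (x - 1)*(x + 2)*(x + 4)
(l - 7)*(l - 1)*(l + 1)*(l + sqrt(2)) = l^4 - 7*l^3 + sqrt(2)*l^3 - 7*sqrt(2)*l^2 - l^2 - sqrt(2)*l + 7*l + 7*sqrt(2)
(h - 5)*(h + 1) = h^2 - 4*h - 5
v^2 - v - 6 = (v - 3)*(v + 2)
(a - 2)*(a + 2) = a^2 - 4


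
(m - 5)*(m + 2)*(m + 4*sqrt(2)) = m^3 - 3*m^2 + 4*sqrt(2)*m^2 - 12*sqrt(2)*m - 10*m - 40*sqrt(2)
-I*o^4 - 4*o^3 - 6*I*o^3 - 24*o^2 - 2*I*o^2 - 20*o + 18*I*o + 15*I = (o + 5)*(o - 3*I)*(o - I)*(-I*o - I)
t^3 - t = t*(t - 1)*(t + 1)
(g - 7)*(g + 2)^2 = g^3 - 3*g^2 - 24*g - 28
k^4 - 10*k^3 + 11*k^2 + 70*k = k*(k - 7)*(k - 5)*(k + 2)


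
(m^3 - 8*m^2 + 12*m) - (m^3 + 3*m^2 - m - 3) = -11*m^2 + 13*m + 3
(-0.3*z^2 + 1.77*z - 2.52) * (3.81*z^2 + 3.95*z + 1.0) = -1.143*z^4 + 5.5587*z^3 - 2.9097*z^2 - 8.184*z - 2.52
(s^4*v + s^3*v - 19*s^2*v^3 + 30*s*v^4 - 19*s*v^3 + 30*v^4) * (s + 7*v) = s^5*v + 7*s^4*v^2 + s^4*v - 19*s^3*v^3 + 7*s^3*v^2 - 103*s^2*v^4 - 19*s^2*v^3 + 210*s*v^5 - 103*s*v^4 + 210*v^5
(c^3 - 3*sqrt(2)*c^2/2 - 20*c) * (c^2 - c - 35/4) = c^5 - 3*sqrt(2)*c^4/2 - c^4 - 115*c^3/4 + 3*sqrt(2)*c^3/2 + 105*sqrt(2)*c^2/8 + 20*c^2 + 175*c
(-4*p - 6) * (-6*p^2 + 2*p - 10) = 24*p^3 + 28*p^2 + 28*p + 60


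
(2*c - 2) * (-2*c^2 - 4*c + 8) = -4*c^3 - 4*c^2 + 24*c - 16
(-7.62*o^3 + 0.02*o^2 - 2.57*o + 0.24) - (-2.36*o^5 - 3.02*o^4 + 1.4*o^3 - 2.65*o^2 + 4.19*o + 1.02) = 2.36*o^5 + 3.02*o^4 - 9.02*o^3 + 2.67*o^2 - 6.76*o - 0.78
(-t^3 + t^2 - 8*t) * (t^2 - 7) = -t^5 + t^4 - t^3 - 7*t^2 + 56*t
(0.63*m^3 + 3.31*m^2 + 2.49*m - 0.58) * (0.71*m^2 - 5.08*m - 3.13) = 0.4473*m^5 - 0.8503*m^4 - 17.0188*m^3 - 23.4213*m^2 - 4.8473*m + 1.8154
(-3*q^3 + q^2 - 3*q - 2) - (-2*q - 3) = -3*q^3 + q^2 - q + 1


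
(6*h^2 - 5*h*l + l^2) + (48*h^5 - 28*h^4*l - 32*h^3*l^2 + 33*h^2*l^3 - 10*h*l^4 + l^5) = 48*h^5 - 28*h^4*l - 32*h^3*l^2 + 33*h^2*l^3 + 6*h^2 - 10*h*l^4 - 5*h*l + l^5 + l^2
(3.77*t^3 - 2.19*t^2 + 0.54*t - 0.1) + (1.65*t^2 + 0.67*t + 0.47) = 3.77*t^3 - 0.54*t^2 + 1.21*t + 0.37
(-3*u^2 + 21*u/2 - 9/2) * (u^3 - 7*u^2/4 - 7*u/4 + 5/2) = -3*u^5 + 63*u^4/4 - 141*u^3/8 - 18*u^2 + 273*u/8 - 45/4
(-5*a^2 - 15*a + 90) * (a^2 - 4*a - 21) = -5*a^4 + 5*a^3 + 255*a^2 - 45*a - 1890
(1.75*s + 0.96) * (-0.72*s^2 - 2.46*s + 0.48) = -1.26*s^3 - 4.9962*s^2 - 1.5216*s + 0.4608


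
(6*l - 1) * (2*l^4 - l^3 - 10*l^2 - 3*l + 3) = 12*l^5 - 8*l^4 - 59*l^3 - 8*l^2 + 21*l - 3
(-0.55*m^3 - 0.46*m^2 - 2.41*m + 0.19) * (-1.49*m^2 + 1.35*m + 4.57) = 0.8195*m^5 - 0.0571000000000002*m^4 + 0.456399999999999*m^3 - 5.6388*m^2 - 10.7572*m + 0.8683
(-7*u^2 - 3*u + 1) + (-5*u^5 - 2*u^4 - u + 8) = -5*u^5 - 2*u^4 - 7*u^2 - 4*u + 9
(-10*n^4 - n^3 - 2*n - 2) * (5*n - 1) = -50*n^5 + 5*n^4 + n^3 - 10*n^2 - 8*n + 2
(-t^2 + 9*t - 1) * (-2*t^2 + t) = 2*t^4 - 19*t^3 + 11*t^2 - t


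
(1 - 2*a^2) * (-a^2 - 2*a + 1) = 2*a^4 + 4*a^3 - 3*a^2 - 2*a + 1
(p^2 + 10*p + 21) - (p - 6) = p^2 + 9*p + 27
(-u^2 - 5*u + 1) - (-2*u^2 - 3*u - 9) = u^2 - 2*u + 10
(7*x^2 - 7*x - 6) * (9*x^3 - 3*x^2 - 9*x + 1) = 63*x^5 - 84*x^4 - 96*x^3 + 88*x^2 + 47*x - 6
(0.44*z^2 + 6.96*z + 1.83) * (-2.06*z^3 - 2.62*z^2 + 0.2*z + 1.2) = -0.9064*z^5 - 15.4904*z^4 - 21.917*z^3 - 2.8746*z^2 + 8.718*z + 2.196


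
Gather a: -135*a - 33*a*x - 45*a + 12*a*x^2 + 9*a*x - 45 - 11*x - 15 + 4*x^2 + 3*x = a*(12*x^2 - 24*x - 180) + 4*x^2 - 8*x - 60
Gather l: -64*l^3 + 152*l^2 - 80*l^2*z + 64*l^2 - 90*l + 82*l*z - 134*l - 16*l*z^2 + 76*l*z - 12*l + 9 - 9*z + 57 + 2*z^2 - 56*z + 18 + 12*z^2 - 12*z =-64*l^3 + l^2*(216 - 80*z) + l*(-16*z^2 + 158*z - 236) + 14*z^2 - 77*z + 84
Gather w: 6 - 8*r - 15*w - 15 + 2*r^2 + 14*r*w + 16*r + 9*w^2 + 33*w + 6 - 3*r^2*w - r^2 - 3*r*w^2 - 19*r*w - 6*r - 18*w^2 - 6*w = r^2 + 2*r + w^2*(-3*r - 9) + w*(-3*r^2 - 5*r + 12) - 3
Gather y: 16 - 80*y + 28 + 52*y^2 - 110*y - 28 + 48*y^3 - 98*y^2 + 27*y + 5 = 48*y^3 - 46*y^2 - 163*y + 21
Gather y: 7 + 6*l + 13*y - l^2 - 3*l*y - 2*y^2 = -l^2 + 6*l - 2*y^2 + y*(13 - 3*l) + 7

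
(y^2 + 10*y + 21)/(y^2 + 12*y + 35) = (y + 3)/(y + 5)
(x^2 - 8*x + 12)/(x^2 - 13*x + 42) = (x - 2)/(x - 7)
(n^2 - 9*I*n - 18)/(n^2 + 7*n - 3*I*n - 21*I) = (n - 6*I)/(n + 7)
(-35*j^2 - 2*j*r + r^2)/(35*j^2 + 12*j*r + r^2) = (-7*j + r)/(7*j + r)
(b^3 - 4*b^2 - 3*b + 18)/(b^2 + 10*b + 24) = (b^3 - 4*b^2 - 3*b + 18)/(b^2 + 10*b + 24)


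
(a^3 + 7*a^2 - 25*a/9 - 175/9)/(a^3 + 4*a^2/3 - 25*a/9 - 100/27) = 3*(a + 7)/(3*a + 4)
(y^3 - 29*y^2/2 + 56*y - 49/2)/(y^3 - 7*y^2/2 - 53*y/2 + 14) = (y - 7)/(y + 4)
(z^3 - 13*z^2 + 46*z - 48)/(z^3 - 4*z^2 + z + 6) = (z - 8)/(z + 1)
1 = 1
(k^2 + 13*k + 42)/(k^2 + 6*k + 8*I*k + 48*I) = (k + 7)/(k + 8*I)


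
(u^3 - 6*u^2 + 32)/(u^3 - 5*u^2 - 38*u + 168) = (u^2 - 2*u - 8)/(u^2 - u - 42)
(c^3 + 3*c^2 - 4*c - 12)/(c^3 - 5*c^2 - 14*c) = (c^2 + c - 6)/(c*(c - 7))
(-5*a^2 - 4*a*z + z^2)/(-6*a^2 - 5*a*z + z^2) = (-5*a + z)/(-6*a + z)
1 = 1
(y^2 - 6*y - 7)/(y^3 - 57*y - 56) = (y - 7)/(y^2 - y - 56)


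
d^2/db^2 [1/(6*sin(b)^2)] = (cos(2*b) + 2)/(3*sin(b)^4)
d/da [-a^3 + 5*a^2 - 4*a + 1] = -3*a^2 + 10*a - 4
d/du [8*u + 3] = 8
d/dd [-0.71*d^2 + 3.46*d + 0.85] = 3.46 - 1.42*d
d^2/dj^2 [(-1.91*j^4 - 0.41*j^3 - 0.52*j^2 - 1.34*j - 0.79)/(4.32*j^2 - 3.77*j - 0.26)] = (-71.290368*j^6 + 186.642144*j^5 - 150.007962*j^4 - 109.483602*j^3 - 95.924844*j^2 + 68.000712*j - 21.674406)/(80.621568*j^6 - 211.071744*j^5 + 169.642512*j^4 - 28.175849*j^3 - 10.209966*j^2 - 0.764556*j - 0.017576)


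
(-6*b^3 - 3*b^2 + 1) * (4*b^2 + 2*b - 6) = -24*b^5 - 24*b^4 + 30*b^3 + 22*b^2 + 2*b - 6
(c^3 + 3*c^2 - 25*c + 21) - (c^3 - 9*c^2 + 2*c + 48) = 12*c^2 - 27*c - 27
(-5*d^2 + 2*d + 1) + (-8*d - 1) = -5*d^2 - 6*d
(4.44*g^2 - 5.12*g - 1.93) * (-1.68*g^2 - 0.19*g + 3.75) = -7.4592*g^4 + 7.758*g^3 + 20.8652*g^2 - 18.8333*g - 7.2375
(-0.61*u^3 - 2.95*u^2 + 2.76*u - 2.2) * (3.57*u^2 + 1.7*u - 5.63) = -2.1777*u^5 - 11.5685*u^4 + 8.2725*u^3 + 13.4465*u^2 - 19.2788*u + 12.386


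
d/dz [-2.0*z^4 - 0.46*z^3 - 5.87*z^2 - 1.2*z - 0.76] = -8.0*z^3 - 1.38*z^2 - 11.74*z - 1.2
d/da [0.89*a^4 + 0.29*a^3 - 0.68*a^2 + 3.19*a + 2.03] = 3.56*a^3 + 0.87*a^2 - 1.36*a + 3.19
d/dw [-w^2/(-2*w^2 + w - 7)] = w*(14 - w)/(4*w^4 - 4*w^3 + 29*w^2 - 14*w + 49)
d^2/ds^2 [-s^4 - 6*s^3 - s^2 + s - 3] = -12*s^2 - 36*s - 2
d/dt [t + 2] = 1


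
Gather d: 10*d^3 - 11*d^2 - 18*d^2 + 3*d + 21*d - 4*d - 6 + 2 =10*d^3 - 29*d^2 + 20*d - 4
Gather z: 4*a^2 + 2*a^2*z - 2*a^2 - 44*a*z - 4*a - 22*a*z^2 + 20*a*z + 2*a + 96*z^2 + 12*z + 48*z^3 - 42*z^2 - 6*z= 2*a^2 - 2*a + 48*z^3 + z^2*(54 - 22*a) + z*(2*a^2 - 24*a + 6)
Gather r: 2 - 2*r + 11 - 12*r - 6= 7 - 14*r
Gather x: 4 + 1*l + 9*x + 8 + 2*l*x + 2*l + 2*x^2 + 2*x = 3*l + 2*x^2 + x*(2*l + 11) + 12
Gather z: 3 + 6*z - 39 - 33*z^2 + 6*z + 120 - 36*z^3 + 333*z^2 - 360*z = -36*z^3 + 300*z^2 - 348*z + 84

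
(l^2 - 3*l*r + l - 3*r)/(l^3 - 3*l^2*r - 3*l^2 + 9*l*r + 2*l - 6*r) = (l + 1)/(l^2 - 3*l + 2)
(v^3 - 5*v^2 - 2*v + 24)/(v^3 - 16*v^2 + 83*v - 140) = (v^2 - v - 6)/(v^2 - 12*v + 35)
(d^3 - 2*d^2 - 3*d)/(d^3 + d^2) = (d - 3)/d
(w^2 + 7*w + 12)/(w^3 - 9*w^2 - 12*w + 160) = (w + 3)/(w^2 - 13*w + 40)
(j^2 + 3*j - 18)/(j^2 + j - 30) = (j - 3)/(j - 5)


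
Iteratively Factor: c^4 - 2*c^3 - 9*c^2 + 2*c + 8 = (c + 2)*(c^3 - 4*c^2 - c + 4) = (c - 1)*(c + 2)*(c^2 - 3*c - 4) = (c - 1)*(c + 1)*(c + 2)*(c - 4)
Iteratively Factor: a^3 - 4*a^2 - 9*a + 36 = (a + 3)*(a^2 - 7*a + 12) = (a - 4)*(a + 3)*(a - 3)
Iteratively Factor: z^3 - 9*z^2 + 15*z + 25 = (z - 5)*(z^2 - 4*z - 5) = (z - 5)*(z + 1)*(z - 5)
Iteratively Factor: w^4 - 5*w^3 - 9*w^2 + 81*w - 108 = (w - 3)*(w^3 - 2*w^2 - 15*w + 36) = (w - 3)*(w + 4)*(w^2 - 6*w + 9) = (w - 3)^2*(w + 4)*(w - 3)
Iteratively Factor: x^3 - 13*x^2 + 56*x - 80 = (x - 4)*(x^2 - 9*x + 20) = (x - 5)*(x - 4)*(x - 4)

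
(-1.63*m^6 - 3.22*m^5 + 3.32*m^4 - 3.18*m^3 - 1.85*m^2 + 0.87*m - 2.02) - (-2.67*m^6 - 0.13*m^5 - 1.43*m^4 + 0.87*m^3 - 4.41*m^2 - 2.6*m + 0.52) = 1.04*m^6 - 3.09*m^5 + 4.75*m^4 - 4.05*m^3 + 2.56*m^2 + 3.47*m - 2.54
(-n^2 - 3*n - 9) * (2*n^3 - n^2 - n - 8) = -2*n^5 - 5*n^4 - 14*n^3 + 20*n^2 + 33*n + 72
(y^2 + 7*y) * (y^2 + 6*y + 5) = y^4 + 13*y^3 + 47*y^2 + 35*y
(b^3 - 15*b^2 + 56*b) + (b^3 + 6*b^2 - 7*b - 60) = 2*b^3 - 9*b^2 + 49*b - 60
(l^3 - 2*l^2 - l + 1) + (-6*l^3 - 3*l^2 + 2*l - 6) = -5*l^3 - 5*l^2 + l - 5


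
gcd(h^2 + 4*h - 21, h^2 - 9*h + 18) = h - 3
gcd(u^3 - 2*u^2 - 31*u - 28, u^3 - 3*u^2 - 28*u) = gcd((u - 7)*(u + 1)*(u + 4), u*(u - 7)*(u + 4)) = u^2 - 3*u - 28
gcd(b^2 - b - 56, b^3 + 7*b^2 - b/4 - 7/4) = b + 7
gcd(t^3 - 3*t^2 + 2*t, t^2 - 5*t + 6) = t - 2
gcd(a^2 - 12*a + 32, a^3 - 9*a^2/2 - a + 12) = a - 4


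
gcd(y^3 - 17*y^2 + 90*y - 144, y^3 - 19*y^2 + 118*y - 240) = y^2 - 14*y + 48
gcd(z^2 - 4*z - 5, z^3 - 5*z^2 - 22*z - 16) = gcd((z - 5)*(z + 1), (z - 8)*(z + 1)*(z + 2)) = z + 1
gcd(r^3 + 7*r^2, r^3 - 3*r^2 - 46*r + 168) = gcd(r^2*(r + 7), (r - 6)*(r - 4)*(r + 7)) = r + 7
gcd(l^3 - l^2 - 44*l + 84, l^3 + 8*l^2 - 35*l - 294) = l^2 + l - 42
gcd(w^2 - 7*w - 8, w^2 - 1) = w + 1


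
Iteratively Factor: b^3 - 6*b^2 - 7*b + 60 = (b + 3)*(b^2 - 9*b + 20) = (b - 5)*(b + 3)*(b - 4)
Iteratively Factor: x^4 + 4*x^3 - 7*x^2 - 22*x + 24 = (x + 4)*(x^3 - 7*x + 6) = (x - 1)*(x + 4)*(x^2 + x - 6) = (x - 2)*(x - 1)*(x + 4)*(x + 3)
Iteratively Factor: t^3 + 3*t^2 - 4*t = (t - 1)*(t^2 + 4*t) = (t - 1)*(t + 4)*(t)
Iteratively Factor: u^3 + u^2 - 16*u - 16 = (u + 1)*(u^2 - 16) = (u - 4)*(u + 1)*(u + 4)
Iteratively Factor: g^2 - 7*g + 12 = (g - 3)*(g - 4)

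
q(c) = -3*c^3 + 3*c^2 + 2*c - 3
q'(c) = -9*c^2 + 6*c + 2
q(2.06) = -12.37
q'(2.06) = -23.83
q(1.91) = -9.14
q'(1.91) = -19.37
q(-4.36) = 293.95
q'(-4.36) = -195.25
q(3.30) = -71.54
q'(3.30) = -76.21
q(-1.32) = 6.49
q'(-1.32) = -21.60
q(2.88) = -44.02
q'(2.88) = -55.37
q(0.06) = -2.87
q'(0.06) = 2.33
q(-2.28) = 43.59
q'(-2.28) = -58.47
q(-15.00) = 10767.00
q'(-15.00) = -2113.00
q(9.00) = -1929.00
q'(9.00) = -673.00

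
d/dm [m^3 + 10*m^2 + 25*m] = 3*m^2 + 20*m + 25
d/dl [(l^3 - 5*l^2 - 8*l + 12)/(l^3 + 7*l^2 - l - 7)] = 2*(6*l^2 + 19*l + 34)/(l^4 + 16*l^3 + 78*l^2 + 112*l + 49)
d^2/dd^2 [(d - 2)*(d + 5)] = 2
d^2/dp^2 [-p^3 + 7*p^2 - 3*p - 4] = 14 - 6*p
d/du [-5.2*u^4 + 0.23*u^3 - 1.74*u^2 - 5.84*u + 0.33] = -20.8*u^3 + 0.69*u^2 - 3.48*u - 5.84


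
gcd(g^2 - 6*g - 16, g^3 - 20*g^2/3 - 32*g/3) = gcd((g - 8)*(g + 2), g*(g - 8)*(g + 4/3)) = g - 8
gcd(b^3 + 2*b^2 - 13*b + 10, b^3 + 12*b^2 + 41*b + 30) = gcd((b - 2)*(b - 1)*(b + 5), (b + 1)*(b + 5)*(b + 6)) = b + 5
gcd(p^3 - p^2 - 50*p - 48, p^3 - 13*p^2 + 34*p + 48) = p^2 - 7*p - 8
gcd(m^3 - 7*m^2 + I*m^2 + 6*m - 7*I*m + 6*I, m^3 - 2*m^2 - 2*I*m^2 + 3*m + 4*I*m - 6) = m + I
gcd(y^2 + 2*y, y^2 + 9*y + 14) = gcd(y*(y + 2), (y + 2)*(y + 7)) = y + 2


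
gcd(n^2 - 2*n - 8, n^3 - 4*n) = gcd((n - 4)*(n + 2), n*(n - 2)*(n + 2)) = n + 2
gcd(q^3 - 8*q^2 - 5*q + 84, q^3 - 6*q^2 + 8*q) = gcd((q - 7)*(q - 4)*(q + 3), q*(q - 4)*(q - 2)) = q - 4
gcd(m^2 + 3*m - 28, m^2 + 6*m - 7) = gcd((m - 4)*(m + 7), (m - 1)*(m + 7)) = m + 7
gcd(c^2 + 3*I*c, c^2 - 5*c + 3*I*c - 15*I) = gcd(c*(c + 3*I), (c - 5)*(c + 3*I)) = c + 3*I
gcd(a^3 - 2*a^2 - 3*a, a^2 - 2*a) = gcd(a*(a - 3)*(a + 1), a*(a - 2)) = a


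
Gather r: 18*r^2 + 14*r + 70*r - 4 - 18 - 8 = 18*r^2 + 84*r - 30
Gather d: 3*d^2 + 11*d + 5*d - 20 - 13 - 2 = 3*d^2 + 16*d - 35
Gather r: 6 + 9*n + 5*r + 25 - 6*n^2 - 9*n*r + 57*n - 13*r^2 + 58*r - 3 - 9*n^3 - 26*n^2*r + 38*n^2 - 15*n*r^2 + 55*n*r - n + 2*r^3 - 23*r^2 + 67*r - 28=-9*n^3 + 32*n^2 + 65*n + 2*r^3 + r^2*(-15*n - 36) + r*(-26*n^2 + 46*n + 130)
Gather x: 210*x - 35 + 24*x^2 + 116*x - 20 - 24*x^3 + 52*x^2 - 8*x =-24*x^3 + 76*x^2 + 318*x - 55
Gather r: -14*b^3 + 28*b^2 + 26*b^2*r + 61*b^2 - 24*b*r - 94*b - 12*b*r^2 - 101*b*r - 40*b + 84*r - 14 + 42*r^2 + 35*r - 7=-14*b^3 + 89*b^2 - 134*b + r^2*(42 - 12*b) + r*(26*b^2 - 125*b + 119) - 21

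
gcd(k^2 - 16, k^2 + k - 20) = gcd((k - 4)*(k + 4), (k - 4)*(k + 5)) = k - 4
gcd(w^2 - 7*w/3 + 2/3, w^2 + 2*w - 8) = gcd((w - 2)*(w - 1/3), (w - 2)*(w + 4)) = w - 2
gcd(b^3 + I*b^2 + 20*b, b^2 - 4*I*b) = b^2 - 4*I*b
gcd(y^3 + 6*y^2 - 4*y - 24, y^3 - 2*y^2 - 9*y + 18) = y - 2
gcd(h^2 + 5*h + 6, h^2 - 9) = h + 3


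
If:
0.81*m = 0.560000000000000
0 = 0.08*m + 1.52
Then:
No Solution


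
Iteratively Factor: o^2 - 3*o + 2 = (o - 1)*(o - 2)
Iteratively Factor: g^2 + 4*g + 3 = (g + 3)*(g + 1)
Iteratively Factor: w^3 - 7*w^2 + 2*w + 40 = (w + 2)*(w^2 - 9*w + 20) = (w - 4)*(w + 2)*(w - 5)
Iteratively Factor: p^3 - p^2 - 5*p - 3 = (p + 1)*(p^2 - 2*p - 3) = (p + 1)^2*(p - 3)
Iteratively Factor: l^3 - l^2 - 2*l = (l - 2)*(l^2 + l) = l*(l - 2)*(l + 1)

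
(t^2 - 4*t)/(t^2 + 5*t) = (t - 4)/(t + 5)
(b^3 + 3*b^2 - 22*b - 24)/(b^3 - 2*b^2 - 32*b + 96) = (b + 1)/(b - 4)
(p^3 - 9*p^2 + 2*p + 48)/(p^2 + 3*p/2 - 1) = 2*(p^2 - 11*p + 24)/(2*p - 1)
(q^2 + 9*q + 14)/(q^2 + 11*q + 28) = (q + 2)/(q + 4)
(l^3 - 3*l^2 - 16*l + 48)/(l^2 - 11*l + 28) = (l^2 + l - 12)/(l - 7)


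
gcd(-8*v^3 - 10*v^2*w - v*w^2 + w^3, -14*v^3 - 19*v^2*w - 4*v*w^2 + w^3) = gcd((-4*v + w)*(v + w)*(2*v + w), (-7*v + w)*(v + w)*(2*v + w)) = 2*v^2 + 3*v*w + w^2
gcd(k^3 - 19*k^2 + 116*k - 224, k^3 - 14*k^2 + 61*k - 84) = k^2 - 11*k + 28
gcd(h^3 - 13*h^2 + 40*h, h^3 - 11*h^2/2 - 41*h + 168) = h - 8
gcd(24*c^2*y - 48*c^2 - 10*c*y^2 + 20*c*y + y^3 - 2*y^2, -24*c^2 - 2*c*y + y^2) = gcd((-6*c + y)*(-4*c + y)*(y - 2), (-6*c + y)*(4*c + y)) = -6*c + y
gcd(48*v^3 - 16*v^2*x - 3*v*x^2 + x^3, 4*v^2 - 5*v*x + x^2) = -4*v + x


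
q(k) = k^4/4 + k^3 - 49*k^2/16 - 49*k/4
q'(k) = k^3 + 3*k^2 - 49*k/8 - 49/4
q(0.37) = -4.90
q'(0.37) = -14.05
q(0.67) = -9.23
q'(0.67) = -14.71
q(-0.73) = 6.99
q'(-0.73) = -6.57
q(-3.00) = 2.44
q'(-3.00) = 6.12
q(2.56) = -23.92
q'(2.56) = 8.51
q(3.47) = -1.36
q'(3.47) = 44.40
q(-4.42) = 3.38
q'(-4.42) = -12.92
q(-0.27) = 3.07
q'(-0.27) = -10.40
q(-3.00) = 2.44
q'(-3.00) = 6.12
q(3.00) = -17.06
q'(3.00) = 23.38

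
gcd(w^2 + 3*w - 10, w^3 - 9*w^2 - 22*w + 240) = w + 5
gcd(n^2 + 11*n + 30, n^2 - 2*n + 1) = 1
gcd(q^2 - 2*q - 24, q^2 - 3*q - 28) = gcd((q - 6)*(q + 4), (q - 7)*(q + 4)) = q + 4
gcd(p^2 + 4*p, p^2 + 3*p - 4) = p + 4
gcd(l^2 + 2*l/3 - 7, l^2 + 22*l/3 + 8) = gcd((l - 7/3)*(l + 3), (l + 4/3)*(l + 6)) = 1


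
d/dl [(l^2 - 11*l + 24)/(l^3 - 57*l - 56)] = (-l^2 + 6*l + 31)/(l^4 + 16*l^3 + 78*l^2 + 112*l + 49)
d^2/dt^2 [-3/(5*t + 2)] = -150/(5*t + 2)^3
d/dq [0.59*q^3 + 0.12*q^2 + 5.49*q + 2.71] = 1.77*q^2 + 0.24*q + 5.49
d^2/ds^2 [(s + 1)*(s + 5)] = 2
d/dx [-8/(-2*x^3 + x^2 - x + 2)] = 8*(-6*x^2 + 2*x - 1)/(2*x^3 - x^2 + x - 2)^2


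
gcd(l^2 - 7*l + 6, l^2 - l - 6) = 1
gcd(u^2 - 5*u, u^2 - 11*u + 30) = u - 5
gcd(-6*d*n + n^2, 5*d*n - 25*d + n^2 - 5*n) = 1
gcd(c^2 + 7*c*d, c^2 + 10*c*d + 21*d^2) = c + 7*d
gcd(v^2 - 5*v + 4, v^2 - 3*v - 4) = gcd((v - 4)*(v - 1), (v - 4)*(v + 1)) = v - 4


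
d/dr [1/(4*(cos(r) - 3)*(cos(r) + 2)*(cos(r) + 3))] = (-3*sin(r)^2 + 4*cos(r) - 6)*sin(r)/(4*(cos(r) - 3)^2*(cos(r) + 2)^2*(cos(r) + 3)^2)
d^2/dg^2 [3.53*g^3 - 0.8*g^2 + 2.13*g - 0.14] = 21.18*g - 1.6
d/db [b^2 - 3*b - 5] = 2*b - 3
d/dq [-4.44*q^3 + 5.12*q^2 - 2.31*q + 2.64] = -13.32*q^2 + 10.24*q - 2.31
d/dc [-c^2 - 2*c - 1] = -2*c - 2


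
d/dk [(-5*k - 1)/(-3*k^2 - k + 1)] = (15*k^2 + 5*k - (5*k + 1)*(6*k + 1) - 5)/(3*k^2 + k - 1)^2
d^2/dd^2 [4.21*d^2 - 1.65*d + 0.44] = 8.42000000000000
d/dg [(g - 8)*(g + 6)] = 2*g - 2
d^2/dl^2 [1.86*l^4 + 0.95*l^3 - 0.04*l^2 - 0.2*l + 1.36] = 22.32*l^2 + 5.7*l - 0.08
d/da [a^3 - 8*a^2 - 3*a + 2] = 3*a^2 - 16*a - 3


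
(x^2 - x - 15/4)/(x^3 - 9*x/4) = (2*x - 5)/(x*(2*x - 3))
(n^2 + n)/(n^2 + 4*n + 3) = n/(n + 3)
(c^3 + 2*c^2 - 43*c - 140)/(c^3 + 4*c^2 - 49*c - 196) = (c + 5)/(c + 7)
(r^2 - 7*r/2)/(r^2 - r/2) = (2*r - 7)/(2*r - 1)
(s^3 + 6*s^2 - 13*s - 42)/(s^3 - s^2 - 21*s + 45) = (s^2 + 9*s + 14)/(s^2 + 2*s - 15)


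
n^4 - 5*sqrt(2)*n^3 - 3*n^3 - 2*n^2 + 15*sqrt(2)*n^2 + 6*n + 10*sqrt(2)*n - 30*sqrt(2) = (n - 3)*(n - 5*sqrt(2))*(n - sqrt(2))*(n + sqrt(2))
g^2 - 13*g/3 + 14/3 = (g - 7/3)*(g - 2)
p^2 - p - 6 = (p - 3)*(p + 2)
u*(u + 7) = u^2 + 7*u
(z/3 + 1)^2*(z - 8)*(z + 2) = z^4/9 - 43*z^2/9 - 50*z/3 - 16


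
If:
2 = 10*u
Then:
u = 1/5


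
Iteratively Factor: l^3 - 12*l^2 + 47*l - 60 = (l - 5)*(l^2 - 7*l + 12) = (l - 5)*(l - 3)*(l - 4)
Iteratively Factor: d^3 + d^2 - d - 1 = (d - 1)*(d^2 + 2*d + 1) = (d - 1)*(d + 1)*(d + 1)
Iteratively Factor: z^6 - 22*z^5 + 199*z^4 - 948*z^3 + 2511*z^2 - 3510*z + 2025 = (z - 3)*(z^5 - 19*z^4 + 142*z^3 - 522*z^2 + 945*z - 675) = (z - 5)*(z - 3)*(z^4 - 14*z^3 + 72*z^2 - 162*z + 135) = (z - 5)^2*(z - 3)*(z^3 - 9*z^2 + 27*z - 27) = (z - 5)^2*(z - 3)^2*(z^2 - 6*z + 9) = (z - 5)^2*(z - 3)^3*(z - 3)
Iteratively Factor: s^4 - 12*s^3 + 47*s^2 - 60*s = (s - 4)*(s^3 - 8*s^2 + 15*s) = (s - 4)*(s - 3)*(s^2 - 5*s) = s*(s - 4)*(s - 3)*(s - 5)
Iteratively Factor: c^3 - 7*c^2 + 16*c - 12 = (c - 2)*(c^2 - 5*c + 6) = (c - 2)^2*(c - 3)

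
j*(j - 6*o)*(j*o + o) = j^3*o - 6*j^2*o^2 + j^2*o - 6*j*o^2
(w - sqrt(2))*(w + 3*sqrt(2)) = w^2 + 2*sqrt(2)*w - 6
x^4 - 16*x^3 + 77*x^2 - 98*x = x*(x - 7)^2*(x - 2)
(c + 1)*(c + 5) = c^2 + 6*c + 5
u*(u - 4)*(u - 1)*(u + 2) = u^4 - 3*u^3 - 6*u^2 + 8*u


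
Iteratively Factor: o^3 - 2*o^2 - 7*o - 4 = (o + 1)*(o^2 - 3*o - 4) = (o - 4)*(o + 1)*(o + 1)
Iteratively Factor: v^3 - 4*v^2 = (v)*(v^2 - 4*v) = v*(v - 4)*(v)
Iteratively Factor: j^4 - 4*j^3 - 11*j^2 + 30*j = (j - 2)*(j^3 - 2*j^2 - 15*j) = j*(j - 2)*(j^2 - 2*j - 15) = j*(j - 5)*(j - 2)*(j + 3)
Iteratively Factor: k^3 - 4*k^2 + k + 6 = (k - 2)*(k^2 - 2*k - 3) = (k - 3)*(k - 2)*(k + 1)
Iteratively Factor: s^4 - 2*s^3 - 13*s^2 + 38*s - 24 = (s + 4)*(s^3 - 6*s^2 + 11*s - 6) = (s - 3)*(s + 4)*(s^2 - 3*s + 2) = (s - 3)*(s - 1)*(s + 4)*(s - 2)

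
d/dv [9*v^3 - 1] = 27*v^2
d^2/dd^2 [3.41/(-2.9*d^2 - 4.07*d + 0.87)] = (57.3562*d^2 + 80.49646*d - 3.41*(5.8*d + 4.07)*(11.6*d + 8.14) - 17.20686)/(2.9*d^2 + 4.07*d - 0.87)^3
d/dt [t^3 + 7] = 3*t^2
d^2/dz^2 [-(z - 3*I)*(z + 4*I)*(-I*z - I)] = 2*I*(3*z + 1 + I)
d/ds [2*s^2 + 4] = 4*s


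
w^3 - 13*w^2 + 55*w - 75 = (w - 5)^2*(w - 3)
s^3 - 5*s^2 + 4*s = s*(s - 4)*(s - 1)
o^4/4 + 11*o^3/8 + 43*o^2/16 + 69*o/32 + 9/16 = (o/2 + 1/4)*(o/2 + 1)*(o + 3/2)^2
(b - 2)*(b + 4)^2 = b^3 + 6*b^2 - 32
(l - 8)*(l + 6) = l^2 - 2*l - 48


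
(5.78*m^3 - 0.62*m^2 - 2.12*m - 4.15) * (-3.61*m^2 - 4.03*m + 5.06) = -20.8658*m^5 - 21.0552*m^4 + 39.3986*m^3 + 20.3879*m^2 + 5.9973*m - 20.999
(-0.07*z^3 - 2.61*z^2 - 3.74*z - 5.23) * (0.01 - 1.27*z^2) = 0.0889*z^5 + 3.3147*z^4 + 4.7491*z^3 + 6.616*z^2 - 0.0374*z - 0.0523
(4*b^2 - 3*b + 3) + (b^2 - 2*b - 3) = 5*b^2 - 5*b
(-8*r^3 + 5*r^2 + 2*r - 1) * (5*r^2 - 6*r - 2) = -40*r^5 + 73*r^4 - 4*r^3 - 27*r^2 + 2*r + 2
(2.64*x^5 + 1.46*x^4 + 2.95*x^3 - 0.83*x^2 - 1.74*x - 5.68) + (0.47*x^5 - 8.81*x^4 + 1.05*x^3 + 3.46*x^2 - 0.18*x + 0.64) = 3.11*x^5 - 7.35*x^4 + 4.0*x^3 + 2.63*x^2 - 1.92*x - 5.04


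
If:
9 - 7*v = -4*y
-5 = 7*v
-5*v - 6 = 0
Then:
No Solution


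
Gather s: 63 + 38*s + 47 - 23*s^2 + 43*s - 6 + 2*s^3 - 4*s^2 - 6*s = 2*s^3 - 27*s^2 + 75*s + 104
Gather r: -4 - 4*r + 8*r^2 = 8*r^2 - 4*r - 4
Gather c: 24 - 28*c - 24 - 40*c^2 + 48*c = -40*c^2 + 20*c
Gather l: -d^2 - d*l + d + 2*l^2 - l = -d^2 + d + 2*l^2 + l*(-d - 1)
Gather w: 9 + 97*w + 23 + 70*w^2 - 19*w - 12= 70*w^2 + 78*w + 20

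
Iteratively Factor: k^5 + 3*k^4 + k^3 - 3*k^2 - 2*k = (k + 1)*(k^4 + 2*k^3 - k^2 - 2*k) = (k + 1)^2*(k^3 + k^2 - 2*k) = k*(k + 1)^2*(k^2 + k - 2) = k*(k + 1)^2*(k + 2)*(k - 1)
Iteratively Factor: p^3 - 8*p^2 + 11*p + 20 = (p - 4)*(p^2 - 4*p - 5) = (p - 4)*(p + 1)*(p - 5)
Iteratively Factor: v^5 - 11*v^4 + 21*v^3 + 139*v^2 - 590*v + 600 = (v - 3)*(v^4 - 8*v^3 - 3*v^2 + 130*v - 200) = (v - 3)*(v - 2)*(v^3 - 6*v^2 - 15*v + 100) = (v - 5)*(v - 3)*(v - 2)*(v^2 - v - 20) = (v - 5)*(v - 3)*(v - 2)*(v + 4)*(v - 5)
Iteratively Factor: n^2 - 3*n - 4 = (n - 4)*(n + 1)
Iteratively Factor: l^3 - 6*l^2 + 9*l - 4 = (l - 1)*(l^2 - 5*l + 4) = (l - 4)*(l - 1)*(l - 1)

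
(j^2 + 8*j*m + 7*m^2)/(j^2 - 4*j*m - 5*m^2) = (j + 7*m)/(j - 5*m)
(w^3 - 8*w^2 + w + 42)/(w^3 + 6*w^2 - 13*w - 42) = (w - 7)/(w + 7)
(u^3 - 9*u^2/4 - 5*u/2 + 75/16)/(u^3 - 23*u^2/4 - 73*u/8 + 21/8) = (8*u^2 - 30*u + 25)/(2*(4*u^2 - 29*u + 7))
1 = 1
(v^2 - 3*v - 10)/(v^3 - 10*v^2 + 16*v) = (v^2 - 3*v - 10)/(v*(v^2 - 10*v + 16))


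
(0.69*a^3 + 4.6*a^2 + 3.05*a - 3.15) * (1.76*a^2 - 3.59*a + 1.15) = 1.2144*a^5 + 5.6189*a^4 - 10.3525*a^3 - 11.2035*a^2 + 14.816*a - 3.6225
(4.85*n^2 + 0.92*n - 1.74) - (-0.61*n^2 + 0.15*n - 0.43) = 5.46*n^2 + 0.77*n - 1.31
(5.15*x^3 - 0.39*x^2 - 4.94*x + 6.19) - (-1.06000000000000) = 5.15*x^3 - 0.39*x^2 - 4.94*x + 7.25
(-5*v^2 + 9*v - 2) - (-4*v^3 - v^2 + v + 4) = 4*v^3 - 4*v^2 + 8*v - 6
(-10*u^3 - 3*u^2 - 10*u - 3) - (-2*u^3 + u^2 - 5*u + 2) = -8*u^3 - 4*u^2 - 5*u - 5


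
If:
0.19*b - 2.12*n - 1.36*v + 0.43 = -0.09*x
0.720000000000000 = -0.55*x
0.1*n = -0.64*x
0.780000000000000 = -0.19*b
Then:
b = -4.11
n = 8.38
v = -13.40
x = -1.31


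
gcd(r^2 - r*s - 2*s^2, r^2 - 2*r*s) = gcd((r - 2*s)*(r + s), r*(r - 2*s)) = r - 2*s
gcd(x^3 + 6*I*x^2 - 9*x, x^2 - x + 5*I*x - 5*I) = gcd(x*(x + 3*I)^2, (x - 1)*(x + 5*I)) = 1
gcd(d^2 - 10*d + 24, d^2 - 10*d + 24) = d^2 - 10*d + 24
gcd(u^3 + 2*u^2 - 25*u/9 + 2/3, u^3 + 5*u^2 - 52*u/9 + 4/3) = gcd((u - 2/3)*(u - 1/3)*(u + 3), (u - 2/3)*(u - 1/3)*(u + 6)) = u^2 - u + 2/9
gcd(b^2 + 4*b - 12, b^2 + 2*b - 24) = b + 6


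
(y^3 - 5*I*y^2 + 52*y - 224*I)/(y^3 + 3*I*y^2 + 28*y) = (y - 8*I)/y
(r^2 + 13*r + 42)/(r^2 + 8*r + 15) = (r^2 + 13*r + 42)/(r^2 + 8*r + 15)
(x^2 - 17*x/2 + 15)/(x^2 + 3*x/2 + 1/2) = (2*x^2 - 17*x + 30)/(2*x^2 + 3*x + 1)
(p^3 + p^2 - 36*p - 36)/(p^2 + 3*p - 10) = (p^3 + p^2 - 36*p - 36)/(p^2 + 3*p - 10)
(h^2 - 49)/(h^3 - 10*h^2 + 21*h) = (h + 7)/(h*(h - 3))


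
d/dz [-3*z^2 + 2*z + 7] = 2 - 6*z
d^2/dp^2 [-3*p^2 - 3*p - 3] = -6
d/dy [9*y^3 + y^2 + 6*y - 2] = 27*y^2 + 2*y + 6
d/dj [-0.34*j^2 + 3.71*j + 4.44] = 3.71 - 0.68*j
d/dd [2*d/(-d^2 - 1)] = 2*(d^2 - 1)/(d^2 + 1)^2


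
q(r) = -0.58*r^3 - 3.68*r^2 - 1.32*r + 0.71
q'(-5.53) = -13.83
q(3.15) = -58.09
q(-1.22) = -2.10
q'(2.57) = -31.73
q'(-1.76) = 6.24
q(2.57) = -36.83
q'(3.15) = -41.77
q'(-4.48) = -3.27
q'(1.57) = -17.16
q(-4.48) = -15.08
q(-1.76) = -5.20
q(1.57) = -12.68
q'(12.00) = -340.20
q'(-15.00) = -282.42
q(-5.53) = -6.44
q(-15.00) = 1150.01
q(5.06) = -175.33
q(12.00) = -1547.29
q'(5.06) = -83.11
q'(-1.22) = 5.07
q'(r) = -1.74*r^2 - 7.36*r - 1.32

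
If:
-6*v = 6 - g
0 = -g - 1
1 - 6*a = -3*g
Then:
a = -1/3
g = -1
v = -7/6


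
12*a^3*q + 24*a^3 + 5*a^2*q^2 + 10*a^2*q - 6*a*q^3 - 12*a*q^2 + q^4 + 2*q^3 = (-4*a + q)*(-3*a + q)*(a + q)*(q + 2)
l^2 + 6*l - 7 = (l - 1)*(l + 7)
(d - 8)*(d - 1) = d^2 - 9*d + 8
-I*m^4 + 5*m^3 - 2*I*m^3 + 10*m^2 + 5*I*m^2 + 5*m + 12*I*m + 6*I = (m + 1)*(m + 2*I)*(m + 3*I)*(-I*m - I)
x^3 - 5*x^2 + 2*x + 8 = (x - 4)*(x - 2)*(x + 1)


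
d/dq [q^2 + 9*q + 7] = 2*q + 9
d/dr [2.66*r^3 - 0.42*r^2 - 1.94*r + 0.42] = 7.98*r^2 - 0.84*r - 1.94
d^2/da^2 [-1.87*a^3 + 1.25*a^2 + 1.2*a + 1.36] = 2.5 - 11.22*a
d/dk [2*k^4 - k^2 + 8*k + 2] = 8*k^3 - 2*k + 8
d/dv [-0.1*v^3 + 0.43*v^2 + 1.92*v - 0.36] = -0.3*v^2 + 0.86*v + 1.92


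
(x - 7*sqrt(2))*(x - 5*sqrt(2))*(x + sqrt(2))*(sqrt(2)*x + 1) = sqrt(2)*x^4 - 21*x^3 + 35*sqrt(2)*x^2 + 186*x + 70*sqrt(2)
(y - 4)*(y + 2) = y^2 - 2*y - 8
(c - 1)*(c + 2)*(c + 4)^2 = c^4 + 9*c^3 + 22*c^2 - 32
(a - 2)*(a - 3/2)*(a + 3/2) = a^3 - 2*a^2 - 9*a/4 + 9/2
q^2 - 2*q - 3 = (q - 3)*(q + 1)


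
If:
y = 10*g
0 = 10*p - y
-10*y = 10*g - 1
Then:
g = 1/110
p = 1/110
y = 1/11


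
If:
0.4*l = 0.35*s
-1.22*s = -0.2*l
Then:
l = 0.00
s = 0.00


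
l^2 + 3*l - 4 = (l - 1)*(l + 4)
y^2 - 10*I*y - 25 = (y - 5*I)^2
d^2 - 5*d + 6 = (d - 3)*(d - 2)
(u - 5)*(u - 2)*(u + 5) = u^3 - 2*u^2 - 25*u + 50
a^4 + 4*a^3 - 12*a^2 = a^2*(a - 2)*(a + 6)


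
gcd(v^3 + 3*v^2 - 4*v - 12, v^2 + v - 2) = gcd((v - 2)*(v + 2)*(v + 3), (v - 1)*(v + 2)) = v + 2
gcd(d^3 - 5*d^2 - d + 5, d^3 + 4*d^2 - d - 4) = d^2 - 1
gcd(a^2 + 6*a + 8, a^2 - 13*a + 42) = 1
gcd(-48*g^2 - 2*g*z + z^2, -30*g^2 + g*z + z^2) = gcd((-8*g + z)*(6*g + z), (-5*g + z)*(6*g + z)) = 6*g + z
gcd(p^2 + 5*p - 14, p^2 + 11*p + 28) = p + 7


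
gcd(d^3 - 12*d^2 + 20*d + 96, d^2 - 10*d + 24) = d - 6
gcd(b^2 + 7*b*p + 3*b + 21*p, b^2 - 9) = b + 3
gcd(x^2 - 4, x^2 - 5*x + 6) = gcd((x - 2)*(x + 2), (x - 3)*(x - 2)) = x - 2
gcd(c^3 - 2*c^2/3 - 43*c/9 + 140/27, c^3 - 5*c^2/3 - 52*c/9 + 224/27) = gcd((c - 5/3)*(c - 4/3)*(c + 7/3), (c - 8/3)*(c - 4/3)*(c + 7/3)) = c^2 + c - 28/9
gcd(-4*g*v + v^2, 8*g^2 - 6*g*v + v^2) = -4*g + v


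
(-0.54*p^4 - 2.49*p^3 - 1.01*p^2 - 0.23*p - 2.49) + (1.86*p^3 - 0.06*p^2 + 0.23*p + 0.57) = -0.54*p^4 - 0.63*p^3 - 1.07*p^2 - 1.92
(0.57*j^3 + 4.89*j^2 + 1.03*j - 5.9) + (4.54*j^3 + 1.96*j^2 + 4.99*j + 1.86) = 5.11*j^3 + 6.85*j^2 + 6.02*j - 4.04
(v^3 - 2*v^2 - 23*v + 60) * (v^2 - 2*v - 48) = v^5 - 4*v^4 - 67*v^3 + 202*v^2 + 984*v - 2880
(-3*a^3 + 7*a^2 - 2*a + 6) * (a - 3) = -3*a^4 + 16*a^3 - 23*a^2 + 12*a - 18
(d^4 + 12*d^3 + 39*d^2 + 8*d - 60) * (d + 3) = d^5 + 15*d^4 + 75*d^3 + 125*d^2 - 36*d - 180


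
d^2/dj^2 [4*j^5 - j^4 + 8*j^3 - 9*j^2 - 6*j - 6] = 80*j^3 - 12*j^2 + 48*j - 18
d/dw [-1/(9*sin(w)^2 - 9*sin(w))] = (2/tan(w) - cos(w)/sin(w)^2)/(9*(sin(w) - 1)^2)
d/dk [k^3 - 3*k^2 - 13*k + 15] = 3*k^2 - 6*k - 13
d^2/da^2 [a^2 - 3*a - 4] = 2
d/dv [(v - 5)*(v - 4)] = 2*v - 9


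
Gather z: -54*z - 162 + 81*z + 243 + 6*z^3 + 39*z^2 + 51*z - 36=6*z^3 + 39*z^2 + 78*z + 45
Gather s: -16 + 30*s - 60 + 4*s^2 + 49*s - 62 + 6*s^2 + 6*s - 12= 10*s^2 + 85*s - 150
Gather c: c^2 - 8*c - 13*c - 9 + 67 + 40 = c^2 - 21*c + 98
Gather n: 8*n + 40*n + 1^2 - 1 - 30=48*n - 30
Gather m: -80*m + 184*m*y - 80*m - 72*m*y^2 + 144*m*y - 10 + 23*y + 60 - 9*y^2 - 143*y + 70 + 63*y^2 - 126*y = m*(-72*y^2 + 328*y - 160) + 54*y^2 - 246*y + 120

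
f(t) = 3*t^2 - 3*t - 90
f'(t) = 6*t - 3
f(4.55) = -41.54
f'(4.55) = 24.30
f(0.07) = -90.20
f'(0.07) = -2.58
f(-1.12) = -82.88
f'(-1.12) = -9.72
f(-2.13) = -70.00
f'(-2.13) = -15.78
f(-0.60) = -87.12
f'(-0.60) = -6.60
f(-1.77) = -75.29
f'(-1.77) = -13.62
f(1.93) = -84.62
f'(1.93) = 8.58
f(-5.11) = 3.67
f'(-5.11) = -33.66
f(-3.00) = -54.00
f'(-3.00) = -21.00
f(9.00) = 126.00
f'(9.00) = 51.00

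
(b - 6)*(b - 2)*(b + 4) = b^3 - 4*b^2 - 20*b + 48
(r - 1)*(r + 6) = r^2 + 5*r - 6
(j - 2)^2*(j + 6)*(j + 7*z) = j^4 + 7*j^3*z + 2*j^3 + 14*j^2*z - 20*j^2 - 140*j*z + 24*j + 168*z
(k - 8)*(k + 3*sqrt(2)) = k^2 - 8*k + 3*sqrt(2)*k - 24*sqrt(2)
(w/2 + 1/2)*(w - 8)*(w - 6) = w^3/2 - 13*w^2/2 + 17*w + 24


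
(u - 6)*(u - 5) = u^2 - 11*u + 30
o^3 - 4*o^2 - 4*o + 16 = (o - 4)*(o - 2)*(o + 2)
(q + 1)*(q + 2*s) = q^2 + 2*q*s + q + 2*s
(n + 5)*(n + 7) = n^2 + 12*n + 35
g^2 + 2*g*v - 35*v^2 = (g - 5*v)*(g + 7*v)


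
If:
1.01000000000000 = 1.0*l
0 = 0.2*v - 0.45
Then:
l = 1.01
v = 2.25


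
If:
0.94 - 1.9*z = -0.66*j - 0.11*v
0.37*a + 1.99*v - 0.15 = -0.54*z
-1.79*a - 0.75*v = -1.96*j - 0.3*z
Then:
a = 3.92157711641023*z - 1.80692066909827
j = 3.04553691840863*z - 1.49279859238031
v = 0.411337008827316 - 1.00049423772451*z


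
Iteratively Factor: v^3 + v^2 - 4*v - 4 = (v + 1)*(v^2 - 4) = (v - 2)*(v + 1)*(v + 2)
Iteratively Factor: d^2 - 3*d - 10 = (d + 2)*(d - 5)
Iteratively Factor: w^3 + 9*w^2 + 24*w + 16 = (w + 4)*(w^2 + 5*w + 4) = (w + 4)^2*(w + 1)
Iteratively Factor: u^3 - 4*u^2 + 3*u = (u)*(u^2 - 4*u + 3) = u*(u - 1)*(u - 3)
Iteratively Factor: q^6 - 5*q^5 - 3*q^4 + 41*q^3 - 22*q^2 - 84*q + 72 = (q - 3)*(q^5 - 2*q^4 - 9*q^3 + 14*q^2 + 20*q - 24) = (q - 3)^2*(q^4 + q^3 - 6*q^2 - 4*q + 8) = (q - 3)^2*(q - 1)*(q^3 + 2*q^2 - 4*q - 8) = (q - 3)^2*(q - 1)*(q + 2)*(q^2 - 4) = (q - 3)^2*(q - 1)*(q + 2)^2*(q - 2)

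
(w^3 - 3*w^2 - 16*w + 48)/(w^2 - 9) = (w^2 - 16)/(w + 3)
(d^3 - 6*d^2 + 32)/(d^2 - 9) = (d^3 - 6*d^2 + 32)/(d^2 - 9)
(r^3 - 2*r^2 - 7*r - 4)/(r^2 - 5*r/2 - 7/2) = 2*(r^2 - 3*r - 4)/(2*r - 7)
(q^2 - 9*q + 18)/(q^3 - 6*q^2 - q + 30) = (q - 6)/(q^2 - 3*q - 10)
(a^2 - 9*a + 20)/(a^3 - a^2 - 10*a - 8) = (a - 5)/(a^2 + 3*a + 2)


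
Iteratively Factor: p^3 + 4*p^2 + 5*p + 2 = (p + 1)*(p^2 + 3*p + 2) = (p + 1)^2*(p + 2)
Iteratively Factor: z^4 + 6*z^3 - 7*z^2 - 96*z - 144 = (z + 3)*(z^3 + 3*z^2 - 16*z - 48) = (z + 3)^2*(z^2 - 16) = (z - 4)*(z + 3)^2*(z + 4)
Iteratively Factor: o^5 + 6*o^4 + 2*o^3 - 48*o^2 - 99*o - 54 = (o + 1)*(o^4 + 5*o^3 - 3*o^2 - 45*o - 54) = (o + 1)*(o + 2)*(o^3 + 3*o^2 - 9*o - 27) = (o - 3)*(o + 1)*(o + 2)*(o^2 + 6*o + 9) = (o - 3)*(o + 1)*(o + 2)*(o + 3)*(o + 3)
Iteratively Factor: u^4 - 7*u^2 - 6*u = (u - 3)*(u^3 + 3*u^2 + 2*u) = (u - 3)*(u + 1)*(u^2 + 2*u) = (u - 3)*(u + 1)*(u + 2)*(u)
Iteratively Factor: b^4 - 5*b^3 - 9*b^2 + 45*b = (b + 3)*(b^3 - 8*b^2 + 15*b) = b*(b + 3)*(b^2 - 8*b + 15) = b*(b - 5)*(b + 3)*(b - 3)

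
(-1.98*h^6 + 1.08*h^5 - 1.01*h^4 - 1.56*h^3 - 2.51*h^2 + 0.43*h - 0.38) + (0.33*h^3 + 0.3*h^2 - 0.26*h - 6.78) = -1.98*h^6 + 1.08*h^5 - 1.01*h^4 - 1.23*h^3 - 2.21*h^2 + 0.17*h - 7.16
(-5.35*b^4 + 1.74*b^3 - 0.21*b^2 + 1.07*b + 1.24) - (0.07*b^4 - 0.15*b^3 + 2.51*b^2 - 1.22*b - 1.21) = -5.42*b^4 + 1.89*b^3 - 2.72*b^2 + 2.29*b + 2.45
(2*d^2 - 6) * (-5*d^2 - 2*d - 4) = -10*d^4 - 4*d^3 + 22*d^2 + 12*d + 24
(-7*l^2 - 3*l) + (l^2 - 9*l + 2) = -6*l^2 - 12*l + 2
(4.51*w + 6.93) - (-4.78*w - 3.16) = 9.29*w + 10.09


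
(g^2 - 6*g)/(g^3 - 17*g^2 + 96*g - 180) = g/(g^2 - 11*g + 30)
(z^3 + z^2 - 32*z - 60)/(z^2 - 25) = (z^2 - 4*z - 12)/(z - 5)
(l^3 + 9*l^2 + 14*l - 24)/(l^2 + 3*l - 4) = l + 6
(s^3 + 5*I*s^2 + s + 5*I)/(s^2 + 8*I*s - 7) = (s^2 + 4*I*s + 5)/(s + 7*I)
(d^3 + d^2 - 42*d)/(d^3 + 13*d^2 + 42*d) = (d - 6)/(d + 6)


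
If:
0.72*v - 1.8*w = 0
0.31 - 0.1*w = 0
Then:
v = 7.75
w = 3.10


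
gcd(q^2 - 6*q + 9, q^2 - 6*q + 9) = q^2 - 6*q + 9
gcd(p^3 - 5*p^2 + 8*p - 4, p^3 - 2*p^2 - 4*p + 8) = p^2 - 4*p + 4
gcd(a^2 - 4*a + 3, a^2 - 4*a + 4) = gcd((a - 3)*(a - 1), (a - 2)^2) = 1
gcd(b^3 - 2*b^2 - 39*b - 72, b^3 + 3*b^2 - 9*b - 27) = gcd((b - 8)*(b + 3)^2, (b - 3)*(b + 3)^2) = b^2 + 6*b + 9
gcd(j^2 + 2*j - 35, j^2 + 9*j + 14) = j + 7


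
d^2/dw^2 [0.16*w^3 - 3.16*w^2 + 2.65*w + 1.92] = 0.96*w - 6.32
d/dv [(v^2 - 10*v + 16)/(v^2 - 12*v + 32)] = -2/(v^2 - 8*v + 16)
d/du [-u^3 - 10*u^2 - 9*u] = -3*u^2 - 20*u - 9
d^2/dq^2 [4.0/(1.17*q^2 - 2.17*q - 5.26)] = (10.9512*q^2 - 20.3112*q - 4.0*(2.34*q - 2.17)*(4.68*q - 4.34) - 49.2336)/(-1.17*q^2 + 2.17*q + 5.26)^3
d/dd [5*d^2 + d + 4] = 10*d + 1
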